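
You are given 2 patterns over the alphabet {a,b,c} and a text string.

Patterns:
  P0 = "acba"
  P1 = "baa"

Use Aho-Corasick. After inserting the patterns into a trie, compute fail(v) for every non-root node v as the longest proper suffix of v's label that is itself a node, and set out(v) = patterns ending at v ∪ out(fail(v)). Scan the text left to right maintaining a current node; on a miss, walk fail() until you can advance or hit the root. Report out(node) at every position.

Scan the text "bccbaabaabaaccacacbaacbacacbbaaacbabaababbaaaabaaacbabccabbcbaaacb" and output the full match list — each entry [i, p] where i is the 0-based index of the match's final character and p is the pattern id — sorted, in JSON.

Construct AC machine:
Trie (insert patterns):
  n0 'ε': a→1 b→5
  n1 'a': c→2
  n2 'ac': b→3
  n3 'acb': a→4
  n4 'acba': ·  [P0 ends]
  n5 'b': a→6
  n6 'ba': a→7
  n7 'baa': ·  [P1 ends]

BFS fail/out derivation:
  fail(1) 'a': from fail(0)=0 chase 'a': 0 ⇒ 0;  out=∅∪out(0)=∅
  fail(5) 'b': from fail(0)=0 chase 'b': 0 ⇒ 0;  out=∅∪out(0)=∅
  fail(2) 'ac': from fail(1)=0 chase 'c': 0 ⇒ 0;  out=∅∪out(0)=∅
  fail(6) 'ba': from fail(5)=0 chase 'a': 0 ⇒ 1;  out=∅∪out(1)=∅
  fail(3) 'acb': from fail(2)=0 chase 'b': 0 ⇒ 5;  out=∅∪out(5)=∅
  fail(7) 'baa': from fail(6)=1 chase 'a': 1→0 ⇒ 1;  out={1}∪out(1)={1}
  fail(4) 'acba': from fail(3)=5 chase 'a': 5 ⇒ 6;  out={0}∪out(6)={0}

Text stream:
[0] read 'b'  n0⇒n5
[1] read 'c'  n5⇒n0 ·f
[2] read 'c'  n0⇒n0
[3] read 'b'  n0⇒n5
[4] read 'a'  n5⇒n6
[5] read 'a'  n6⇒n7  ** P1@[3:5]
[6] read 'b'  n7⇒n5 ·f
[7] read 'a'  n5⇒n6
[8] read 'a'  n6⇒n7  ** P1@[6:8]
[9] read 'b'  n7⇒n5 ·f
[10] read 'a'  n5⇒n6
[11] read 'a'  n6⇒n7  ** P1@[9:11]
[12] read 'c'  n7⇒n2 ·f
[13] read 'c'  n2⇒n0 ·f
[14] read 'a'  n0⇒n1
[15] read 'c'  n1⇒n2
[16] read 'a'  n2⇒n1 ·f
[17] read 'c'  n1⇒n2
[18] read 'b'  n2⇒n3
[19] read 'a'  n3⇒n4  ** P0@[16:19]
[20] read 'a'  n4⇒n7 ·f  ** P1@[18:20]
[21] read 'c'  n7⇒n2 ·f
[22] read 'b'  n2⇒n3
[23] read 'a'  n3⇒n4  ** P0@[20:23]
[24] read 'c'  n4⇒n2 ·f
[25] read 'a'  n2⇒n1 ·f
[26] read 'c'  n1⇒n2
[27] read 'b'  n2⇒n3
[28] read 'b'  n3⇒n5 ·f
[29] read 'a'  n5⇒n6
[30] read 'a'  n6⇒n7  ** P1@[28:30]
[31] read 'a'  n7⇒n1 ·f
[32] read 'c'  n1⇒n2
[33] read 'b'  n2⇒n3
[34] read 'a'  n3⇒n4  ** P0@[31:34]
[35] read 'b'  n4⇒n5 ·f
[36] read 'a'  n5⇒n6
[37] read 'a'  n6⇒n7  ** P1@[35:37]
[38] read 'b'  n7⇒n5 ·f
[39] read 'a'  n5⇒n6
[40] read 'b'  n6⇒n5 ·f
[41] read 'b'  n5⇒n5 ·f
[42] read 'a'  n5⇒n6
[43] read 'a'  n6⇒n7  ** P1@[41:43]
[44] read 'a'  n7⇒n1 ·f
[45] read 'a'  n1⇒n1 ·f
[46] read 'b'  n1⇒n5 ·f
[47] read 'a'  n5⇒n6
[48] read 'a'  n6⇒n7  ** P1@[46:48]
[49] read 'a'  n7⇒n1 ·f
[50] read 'c'  n1⇒n2
[51] read 'b'  n2⇒n3
[52] read 'a'  n3⇒n4  ** P0@[49:52]
[53] read 'b'  n4⇒n5 ·f
[54] read 'c'  n5⇒n0 ·f
[55] read 'c'  n0⇒n0
[56] read 'a'  n0⇒n1
[57] read 'b'  n1⇒n5 ·f
[58] read 'b'  n5⇒n5 ·f
[59] read 'c'  n5⇒n0 ·f
[60] read 'b'  n0⇒n5
[61] read 'a'  n5⇒n6
[62] read 'a'  n6⇒n7  ** P1@[60:62]
[63] read 'a'  n7⇒n1 ·f
[64] read 'c'  n1⇒n2
[65] read 'b'  n2⇒n3

All matches (sorted): [[5,1],[8,1],[11,1],[19,0],[20,1],[23,0],[30,1],[34,0],[37,1],[43,1],[48,1],[52,0],[62,1]]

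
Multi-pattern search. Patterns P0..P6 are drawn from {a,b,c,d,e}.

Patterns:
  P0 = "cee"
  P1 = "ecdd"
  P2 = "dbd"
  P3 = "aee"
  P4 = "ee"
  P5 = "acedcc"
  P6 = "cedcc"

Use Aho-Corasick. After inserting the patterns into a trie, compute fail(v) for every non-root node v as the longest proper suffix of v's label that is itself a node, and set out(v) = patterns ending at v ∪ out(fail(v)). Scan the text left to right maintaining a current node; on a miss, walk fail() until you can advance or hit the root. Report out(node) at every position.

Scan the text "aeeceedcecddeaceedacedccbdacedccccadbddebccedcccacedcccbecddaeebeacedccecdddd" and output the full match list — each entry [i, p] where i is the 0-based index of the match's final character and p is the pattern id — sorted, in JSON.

Construct AC machine:
Trie nodes:
  n0 'ε': a→11 c→1 d→8 e→4
  n1 'c': e→2
  n2 'ce': d→20 e→3
  n3 'cee': ·  ←P0
  n4 'e': c→5 e→14
  n5 'ec': d→6
  n6 'ecd': d→7
  n7 'ecdd': ·  ←P1
  n8 'd': b→9
  n9 'db': d→10
  n10 'dbd': ·  ←P2
  n11 'a': c→15 e→12
  n12 'ae': e→13
  n13 'aee': ·  ←P3
  n14 'ee': ·  ←P4
  n15 'ac': e→16
  n16 'ace': d→17
  n17 'aced': c→18
  n18 'acedc': c→19
  n19 'acedcc': ·  ←P5
  n20 'ced': c→21
  n21 'cedc': c→22
  n22 'cedcc': ·  ←P6

BFS fail/out derivation:
  n1('c'): parent n0 fail=0; on 'c' 0 → fail=0;  out ∅∪∅=∅
  n4('e'): parent n0 fail=0; on 'e' 0 → fail=0;  out ∅∪∅=∅
  n8('d'): parent n0 fail=0; on 'd' 0 → fail=0;  out ∅∪∅=∅
  n11('a'): parent n0 fail=0; on 'a' 0 → fail=0;  out ∅∪∅=∅
  n2('ce'): parent n1 fail=0; on 'e' 0 → fail=4;  out ∅∪∅=∅
  n5('ec'): parent n4 fail=0; on 'c' 0 → fail=1;  out ∅∪∅=∅
  n9('db'): parent n8 fail=0; on 'b' 0 → fail=0;  out ∅∪∅=∅
  n12('ae'): parent n11 fail=0; on 'e' 0 → fail=4;  out ∅∪∅=∅
  n14('ee'): parent n4 fail=0; on 'e' 0 → fail=4;  out {4}∪∅={4}
  n15('ac'): parent n11 fail=0; on 'c' 0 → fail=1;  out ∅∪∅=∅
  n3('cee'): parent n2 fail=4; on 'e' 4 → fail=14;  out {0}∪{4}={0,4}
  n6('ecd'): parent n5 fail=1; on 'd' 1→0 → fail=8;  out ∅∪∅=∅
  n10('dbd'): parent n9 fail=0; on 'd' 0 → fail=8;  out {2}∪∅={2}
  n13('aee'): parent n12 fail=4; on 'e' 4 → fail=14;  out {3}∪{4}={3,4}
  n16('ace'): parent n15 fail=1; on 'e' 1 → fail=2;  out ∅∪∅=∅
  n20('ced'): parent n2 fail=4; on 'd' 4→0 → fail=8;  out ∅∪∅=∅
  n7('ecdd'): parent n6 fail=8; on 'd' 8→0 → fail=8;  out {1}∪∅={1}
  n17('aced'): parent n16 fail=2; on 'd' 2 → fail=20;  out ∅∪∅=∅
  n21('cedc'): parent n20 fail=8; on 'c' 8→0 → fail=1;  out ∅∪∅=∅
  n18('acedc'): parent n17 fail=20; on 'c' 20 → fail=21;  out ∅∪∅=∅
  n22('cedcc'): parent n21 fail=1; on 'c' 1→0 → fail=1;  out {6}∪∅={6}
  n19('acedcc'): parent n18 fail=21; on 'c' 21 → fail=22;  out {5}∪{6}={5,6}

Run:
[0] read 'a'  n0⇒n11
[1] read 'e'  n11⇒n12
[2] read 'e'  n12⇒n13  ** P3@[0:2],P4@[1:2]
[3] read 'c'  n13⇒n5 (fail-walked)
[4] read 'e'  n5⇒n2 (fail-walked)
[5] read 'e'  n2⇒n3  ** P0@[3:5],P4@[4:5]
[6] read 'd'  n3⇒n8 (fail-walked)
[7] read 'c'  n8⇒n1 (fail-walked)
[8] read 'e'  n1⇒n2
[9] read 'c'  n2⇒n5 (fail-walked)
[10] read 'd'  n5⇒n6
[11] read 'd'  n6⇒n7  ** P1@[8:11]
[12] read 'e'  n7⇒n4 (fail-walked)
[13] read 'a'  n4⇒n11 (fail-walked)
[14] read 'c'  n11⇒n15
[15] read 'e'  n15⇒n16
[16] read 'e'  n16⇒n3 (fail-walked)  ** P0@[14:16],P4@[15:16]
[17] read 'd'  n3⇒n8 (fail-walked)
[18] read 'a'  n8⇒n11 (fail-walked)
[19] read 'c'  n11⇒n15
[20] read 'e'  n15⇒n16
[21] read 'd'  n16⇒n17
[22] read 'c'  n17⇒n18
[23] read 'c'  n18⇒n19  ** P5@[18:23],P6@[19:23]
[24] read 'b'  n19⇒n0 (fail-walked)
[25] read 'd'  n0⇒n8
[26] read 'a'  n8⇒n11 (fail-walked)
[27] read 'c'  n11⇒n15
[28] read 'e'  n15⇒n16
[29] read 'd'  n16⇒n17
[30] read 'c'  n17⇒n18
[31] read 'c'  n18⇒n19  ** P5@[26:31],P6@[27:31]
[32] read 'c'  n19⇒n1 (fail-walked)
[33] read 'c'  n1⇒n1 (fail-walked)
[34] read 'a'  n1⇒n11 (fail-walked)
[35] read 'd'  n11⇒n8 (fail-walked)
[36] read 'b'  n8⇒n9
[37] read 'd'  n9⇒n10  ** P2@[35:37]
[38] read 'd'  n10⇒n8 (fail-walked)
[39] read 'e'  n8⇒n4 (fail-walked)
[40] read 'b'  n4⇒n0 (fail-walked)
[41] read 'c'  n0⇒n1
[42] read 'c'  n1⇒n1 (fail-walked)
[43] read 'e'  n1⇒n2
[44] read 'd'  n2⇒n20
[45] read 'c'  n20⇒n21
[46] read 'c'  n21⇒n22  ** P6@[42:46]
[47] read 'c'  n22⇒n1 (fail-walked)
[48] read 'a'  n1⇒n11 (fail-walked)
[49] read 'c'  n11⇒n15
[50] read 'e'  n15⇒n16
[51] read 'd'  n16⇒n17
[52] read 'c'  n17⇒n18
[53] read 'c'  n18⇒n19  ** P5@[48:53],P6@[49:53]
[54] read 'c'  n19⇒n1 (fail-walked)
[55] read 'b'  n1⇒n0 (fail-walked)
[56] read 'e'  n0⇒n4
[57] read 'c'  n4⇒n5
[58] read 'd'  n5⇒n6
[59] read 'd'  n6⇒n7  ** P1@[56:59]
[60] read 'a'  n7⇒n11 (fail-walked)
[61] read 'e'  n11⇒n12
[62] read 'e'  n12⇒n13  ** P3@[60:62],P4@[61:62]
[63] read 'b'  n13⇒n0 (fail-walked)
[64] read 'e'  n0⇒n4
[65] read 'a'  n4⇒n11 (fail-walked)
[66] read 'c'  n11⇒n15
[67] read 'e'  n15⇒n16
[68] read 'd'  n16⇒n17
[69] read 'c'  n17⇒n18
[70] read 'c'  n18⇒n19  ** P5@[65:70],P6@[66:70]
[71] read 'e'  n19⇒n2 (fail-walked)
[72] read 'c'  n2⇒n5 (fail-walked)
[73] read 'd'  n5⇒n6
[74] read 'd'  n6⇒n7  ** P1@[71:74]
[75] read 'd'  n7⇒n8 (fail-walked)
[76] read 'd'  n8⇒n8 (fail-walked)

Matches: [[2,3],[2,4],[5,0],[5,4],[11,1],[16,0],[16,4],[23,5],[23,6],[31,5],[31,6],[37,2],[46,6],[53,5],[53,6],[59,1],[62,3],[62,4],[70,5],[70,6],[74,1]]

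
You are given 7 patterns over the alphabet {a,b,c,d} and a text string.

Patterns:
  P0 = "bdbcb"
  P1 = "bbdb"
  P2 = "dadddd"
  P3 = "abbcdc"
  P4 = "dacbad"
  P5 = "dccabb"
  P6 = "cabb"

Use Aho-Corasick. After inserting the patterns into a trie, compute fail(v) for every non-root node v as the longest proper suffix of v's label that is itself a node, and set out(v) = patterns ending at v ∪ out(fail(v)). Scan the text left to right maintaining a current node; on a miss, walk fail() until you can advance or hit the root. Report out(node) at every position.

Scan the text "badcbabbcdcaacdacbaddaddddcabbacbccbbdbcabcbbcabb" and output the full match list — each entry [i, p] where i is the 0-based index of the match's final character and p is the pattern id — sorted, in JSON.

Build automaton:
Trie (insert patterns):
  0='ε' goto a→15 b→1 c→30 d→9
  1='b' goto b→6 d→2
  2='bd' goto b→3
  3='bdb' goto c→4
  4='bdbc' goto b→5
  5='bdbcb' goto ·  [P0 ends]
  6='bb' goto d→7
  7='bbd' goto b→8
  8='bbdb' goto ·  [P1 ends]
  9='d' goto a→10 c→25
  10='da' goto c→21 d→11
  11='dad' goto d→12
  12='dadd' goto d→13
  13='daddd' goto d→14
  14='dadddd' goto ·  [P2 ends]
  15='a' goto b→16
  16='ab' goto b→17
  17='abb' goto c→18
  18='abbc' goto d→19
  19='abbcd' goto c→20
  20='abbcdc' goto ·  [P3 ends]
  21='dac' goto b→22
  22='dacb' goto a→23
  23='dacba' goto d→24
  24='dacbad' goto ·  [P4 ends]
  25='dc' goto c→26
  26='dcc' goto a→27
  27='dcca' goto b→28
  28='dccab' goto b→29
  29='dccabb' goto ·  [P5 ends]
  30='c' goto a→31
  31='ca' goto b→32
  32='cab' goto b→33
  33='cabb' goto ·  [P6 ends]

Failure links (BFS by depth):
  fail(1) 'b': from fail(0)=0 chase 'b': 0 ⇒ 0;  out=∅∪out(0)=∅
  fail(9) 'd': from fail(0)=0 chase 'd': 0 ⇒ 0;  out=∅∪out(0)=∅
  fail(15) 'a': from fail(0)=0 chase 'a': 0 ⇒ 0;  out=∅∪out(0)=∅
  fail(30) 'c': from fail(0)=0 chase 'c': 0 ⇒ 0;  out=∅∪out(0)=∅
  fail(2) 'bd': from fail(1)=0 chase 'd': 0 ⇒ 9;  out=∅∪out(9)=∅
  fail(6) 'bb': from fail(1)=0 chase 'b': 0 ⇒ 1;  out=∅∪out(1)=∅
  fail(10) 'da': from fail(9)=0 chase 'a': 0 ⇒ 15;  out=∅∪out(15)=∅
  fail(16) 'ab': from fail(15)=0 chase 'b': 0 ⇒ 1;  out=∅∪out(1)=∅
  fail(25) 'dc': from fail(9)=0 chase 'c': 0 ⇒ 30;  out=∅∪out(30)=∅
  fail(31) 'ca': from fail(30)=0 chase 'a': 0 ⇒ 15;  out=∅∪out(15)=∅
  fail(3) 'bdb': from fail(2)=9 chase 'b': 9→0 ⇒ 1;  out=∅∪out(1)=∅
  fail(7) 'bbd': from fail(6)=1 chase 'd': 1 ⇒ 2;  out=∅∪out(2)=∅
  fail(11) 'dad': from fail(10)=15 chase 'd': 15→0 ⇒ 9;  out=∅∪out(9)=∅
  fail(17) 'abb': from fail(16)=1 chase 'b': 1 ⇒ 6;  out=∅∪out(6)=∅
  fail(21) 'dac': from fail(10)=15 chase 'c': 15→0 ⇒ 30;  out=∅∪out(30)=∅
  fail(26) 'dcc': from fail(25)=30 chase 'c': 30→0 ⇒ 30;  out=∅∪out(30)=∅
  fail(32) 'cab': from fail(31)=15 chase 'b': 15 ⇒ 16;  out=∅∪out(16)=∅
  fail(4) 'bdbc': from fail(3)=1 chase 'c': 1→0 ⇒ 30;  out=∅∪out(30)=∅
  fail(8) 'bbdb': from fail(7)=2 chase 'b': 2 ⇒ 3;  out={1}∪out(3)={1}
  fail(12) 'dadd': from fail(11)=9 chase 'd': 9→0 ⇒ 9;  out=∅∪out(9)=∅
  fail(18) 'abbc': from fail(17)=6 chase 'c': 6→1→0 ⇒ 30;  out=∅∪out(30)=∅
  fail(22) 'dacb': from fail(21)=30 chase 'b': 30→0 ⇒ 1;  out=∅∪out(1)=∅
  fail(27) 'dcca': from fail(26)=30 chase 'a': 30 ⇒ 31;  out=∅∪out(31)=∅
  fail(33) 'cabb': from fail(32)=16 chase 'b': 16 ⇒ 17;  out={6}∪out(17)={6}
  fail(5) 'bdbcb': from fail(4)=30 chase 'b': 30→0 ⇒ 1;  out={0}∪out(1)={0}
  fail(13) 'daddd': from fail(12)=9 chase 'd': 9→0 ⇒ 9;  out=∅∪out(9)=∅
  fail(19) 'abbcd': from fail(18)=30 chase 'd': 30→0 ⇒ 9;  out=∅∪out(9)=∅
  fail(23) 'dacba': from fail(22)=1 chase 'a': 1→0 ⇒ 15;  out=∅∪out(15)=∅
  fail(28) 'dccab': from fail(27)=31 chase 'b': 31 ⇒ 32;  out=∅∪out(32)=∅
  fail(14) 'dadddd': from fail(13)=9 chase 'd': 9→0 ⇒ 9;  out={2}∪out(9)={2}
  fail(20) 'abbcdc': from fail(19)=9 chase 'c': 9 ⇒ 25;  out={3}∪out(25)={3}
  fail(24) 'dacbad': from fail(23)=15 chase 'd': 15→0 ⇒ 9;  out={4}∪out(9)={4}
  fail(29) 'dccabb': from fail(28)=32 chase 'b': 32 ⇒ 33;  out={5}∪out(33)={5,6}

Run:
pos 0 'b': at 1
pos 1 'a': at 15 (fail-walked)
pos 2 'd': at 9 (fail-walked)
pos 3 'c': at 25
pos 4 'b': at 1 (fail-walked)
pos 5 'a': at 15 (fail-walked)
pos 6 'b': at 16
pos 7 'b': at 17
pos 8 'c': at 18
pos 9 'd': at 19
pos 10 'c': at 20  emit P3@[5:10]
pos 11 'a': at 31 (fail-walked)
pos 12 'a': at 15 (fail-walked)
pos 13 'c': at 30 (fail-walked)
pos 14 'd': at 9 (fail-walked)
pos 15 'a': at 10
pos 16 'c': at 21
pos 17 'b': at 22
pos 18 'a': at 23
pos 19 'd': at 24  emit P4@[14:19]
pos 20 'd': at 9 (fail-walked)
pos 21 'a': at 10
pos 22 'd': at 11
pos 23 'd': at 12
pos 24 'd': at 13
pos 25 'd': at 14  emit P2@[20:25]
pos 26 'c': at 25 (fail-walked)
pos 27 'a': at 31 (fail-walked)
pos 28 'b': at 32
pos 29 'b': at 33  emit P6@[26:29]
pos 30 'a': at 15 (fail-walked)
pos 31 'c': at 30 (fail-walked)
pos 32 'b': at 1 (fail-walked)
pos 33 'c': at 30 (fail-walked)
pos 34 'c': at 30 (fail-walked)
pos 35 'b': at 1 (fail-walked)
pos 36 'b': at 6
pos 37 'd': at 7
pos 38 'b': at 8  emit P1@[35:38]
pos 39 'c': at 4 (fail-walked)
pos 40 'a': at 31 (fail-walked)
pos 41 'b': at 32
pos 42 'c': at 30 (fail-walked)
pos 43 'b': at 1 (fail-walked)
pos 44 'b': at 6
pos 45 'c': at 30 (fail-walked)
pos 46 'a': at 31
pos 47 'b': at 32
pos 48 'b': at 33  emit P6@[45:48]

All matches (sorted): [[10,3],[19,4],[25,2],[29,6],[38,1],[48,6]]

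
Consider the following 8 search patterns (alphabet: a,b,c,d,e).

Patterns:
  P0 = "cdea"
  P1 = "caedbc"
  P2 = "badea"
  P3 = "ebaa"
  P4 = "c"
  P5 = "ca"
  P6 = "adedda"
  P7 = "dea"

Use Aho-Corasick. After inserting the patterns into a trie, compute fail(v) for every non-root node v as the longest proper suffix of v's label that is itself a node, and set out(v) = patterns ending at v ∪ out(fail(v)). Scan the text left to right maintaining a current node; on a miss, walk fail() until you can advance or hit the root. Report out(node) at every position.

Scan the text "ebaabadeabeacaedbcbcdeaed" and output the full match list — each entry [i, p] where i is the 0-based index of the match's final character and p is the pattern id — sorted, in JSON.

Build automaton:
Trie nodes:
  0='ε' goto a→19 b→10 c→1 d→25 e→15
  1='c' goto a→5 d→2  ←P4
  2='cd' goto e→3
  3='cde' goto a→4
  4='cdea' goto ·  ←P0
  5='ca' goto e→6  ←P5
  6='cae' goto d→7
  7='caed' goto b→8
  8='caedb' goto c→9
  9='caedbc' goto ·  ←P1
  10='b' goto a→11
  11='ba' goto d→12
  12='bad' goto e→13
  13='bade' goto a→14
  14='badea' goto ·  ←P2
  15='e' goto b→16
  16='eb' goto a→17
  17='eba' goto a→18
  18='ebaa' goto ·  ←P3
  19='a' goto d→20
  20='ad' goto e→21
  21='ade' goto d→22
  22='aded' goto d→23
  23='adedd' goto a→24
  24='adedda' goto ·  ←P6
  25='d' goto e→26
  26='de' goto a→27
  27='dea' goto ·  ←P7

Failure links (BFS by depth):
  fail(1) 'c': from fail(0)=0 chase 'c': 0 ⇒ 0;  out={4}∪out(0)={4}
  fail(10) 'b': from fail(0)=0 chase 'b': 0 ⇒ 0;  out=∅∪out(0)=∅
  fail(15) 'e': from fail(0)=0 chase 'e': 0 ⇒ 0;  out=∅∪out(0)=∅
  fail(19) 'a': from fail(0)=0 chase 'a': 0 ⇒ 0;  out=∅∪out(0)=∅
  fail(25) 'd': from fail(0)=0 chase 'd': 0 ⇒ 0;  out=∅∪out(0)=∅
  fail(2) 'cd': from fail(1)=0 chase 'd': 0 ⇒ 25;  out=∅∪out(25)=∅
  fail(5) 'ca': from fail(1)=0 chase 'a': 0 ⇒ 19;  out={5}∪out(19)={5}
  fail(11) 'ba': from fail(10)=0 chase 'a': 0 ⇒ 19;  out=∅∪out(19)=∅
  fail(16) 'eb': from fail(15)=0 chase 'b': 0 ⇒ 10;  out=∅∪out(10)=∅
  fail(20) 'ad': from fail(19)=0 chase 'd': 0 ⇒ 25;  out=∅∪out(25)=∅
  fail(26) 'de': from fail(25)=0 chase 'e': 0 ⇒ 15;  out=∅∪out(15)=∅
  fail(3) 'cde': from fail(2)=25 chase 'e': 25 ⇒ 26;  out=∅∪out(26)=∅
  fail(6) 'cae': from fail(5)=19 chase 'e': 19→0 ⇒ 15;  out=∅∪out(15)=∅
  fail(12) 'bad': from fail(11)=19 chase 'd': 19 ⇒ 20;  out=∅∪out(20)=∅
  fail(17) 'eba': from fail(16)=10 chase 'a': 10 ⇒ 11;  out=∅∪out(11)=∅
  fail(21) 'ade': from fail(20)=25 chase 'e': 25 ⇒ 26;  out=∅∪out(26)=∅
  fail(27) 'dea': from fail(26)=15 chase 'a': 15→0 ⇒ 19;  out={7}∪out(19)={7}
  fail(4) 'cdea': from fail(3)=26 chase 'a': 26 ⇒ 27;  out={0}∪out(27)={0,7}
  fail(7) 'caed': from fail(6)=15 chase 'd': 15→0 ⇒ 25;  out=∅∪out(25)=∅
  fail(13) 'bade': from fail(12)=20 chase 'e': 20 ⇒ 21;  out=∅∪out(21)=∅
  fail(18) 'ebaa': from fail(17)=11 chase 'a': 11→19→0 ⇒ 19;  out={3}∪out(19)={3}
  fail(22) 'aded': from fail(21)=26 chase 'd': 26→15→0 ⇒ 25;  out=∅∪out(25)=∅
  fail(8) 'caedb': from fail(7)=25 chase 'b': 25→0 ⇒ 10;  out=∅∪out(10)=∅
  fail(14) 'badea': from fail(13)=21 chase 'a': 21→26 ⇒ 27;  out={2}∪out(27)={2,7}
  fail(23) 'adedd': from fail(22)=25 chase 'd': 25→0 ⇒ 25;  out=∅∪out(25)=∅
  fail(9) 'caedbc': from fail(8)=10 chase 'c': 10→0 ⇒ 1;  out={1}∪out(1)={1,4}
  fail(24) 'adedda': from fail(23)=25 chase 'a': 25→0 ⇒ 19;  out={6}∪out(19)={6}

Run:
pos 0 'e': at 15
pos 1 'b': at 16
pos 2 'a': at 17
pos 3 'a': at 18  emit P3@[0:3]
pos 4 'b': at 10 (via fail)
pos 5 'a': at 11
pos 6 'd': at 12
pos 7 'e': at 13
pos 8 'a': at 14  emit P2@[4:8],P7@[6:8]
pos 9 'b': at 10 (via fail)
pos 10 'e': at 15 (via fail)
pos 11 'a': at 19 (via fail)
pos 12 'c': at 1 (via fail)  emit P4@[12:12]
pos 13 'a': at 5  emit P5@[12:13]
pos 14 'e': at 6
pos 15 'd': at 7
pos 16 'b': at 8
pos 17 'c': at 9  emit P1@[12:17],P4@[17:17]
pos 18 'b': at 10 (via fail)
pos 19 'c': at 1 (via fail)  emit P4@[19:19]
pos 20 'd': at 2
pos 21 'e': at 3
pos 22 'a': at 4  emit P0@[19:22],P7@[20:22]
pos 23 'e': at 15 (via fail)
pos 24 'd': at 25 (via fail)

Result: [[3,3],[8,2],[8,7],[12,4],[13,5],[17,1],[17,4],[19,4],[22,0],[22,7]]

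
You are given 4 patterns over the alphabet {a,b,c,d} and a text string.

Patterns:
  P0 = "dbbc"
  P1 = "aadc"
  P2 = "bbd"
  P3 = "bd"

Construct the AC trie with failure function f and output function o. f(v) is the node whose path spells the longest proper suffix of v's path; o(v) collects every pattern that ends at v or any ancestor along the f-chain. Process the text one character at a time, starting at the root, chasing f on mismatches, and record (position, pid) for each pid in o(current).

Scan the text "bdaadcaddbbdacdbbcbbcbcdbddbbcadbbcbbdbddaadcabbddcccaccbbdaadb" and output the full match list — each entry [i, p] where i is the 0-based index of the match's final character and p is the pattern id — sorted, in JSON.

Construct AC machine:
Trie nodes:
  0='ε' goto a→5 b→9 d→1
  1='d' goto b→2
  2='db' goto b→3
  3='dbb' goto c→4
  4='dbbc' goto ·  ←P0
  5='a' goto a→6
  6='aa' goto d→7
  7='aad' goto c→8
  8='aadc' goto ·  ←P1
  9='b' goto b→10 d→12
  10='bb' goto d→11
  11='bbd' goto ·  ←P2
  12='bd' goto ·  ←P3

Failure links (BFS by depth):
  n1('d'): parent n0 fail=0; on 'd' 0 → fail=0;  out ∅∪∅=∅
  n5('a'): parent n0 fail=0; on 'a' 0 → fail=0;  out ∅∪∅=∅
  n9('b'): parent n0 fail=0; on 'b' 0 → fail=0;  out ∅∪∅=∅
  n2('db'): parent n1 fail=0; on 'b' 0 → fail=9;  out ∅∪∅=∅
  n6('aa'): parent n5 fail=0; on 'a' 0 → fail=5;  out ∅∪∅=∅
  n10('bb'): parent n9 fail=0; on 'b' 0 → fail=9;  out ∅∪∅=∅
  n12('bd'): parent n9 fail=0; on 'd' 0 → fail=1;  out {3}∪∅={3}
  n3('dbb'): parent n2 fail=9; on 'b' 9 → fail=10;  out ∅∪∅=∅
  n7('aad'): parent n6 fail=5; on 'd' 5→0 → fail=1;  out ∅∪∅=∅
  n11('bbd'): parent n10 fail=9; on 'd' 9 → fail=12;  out {2}∪{3}={2,3}
  n4('dbbc'): parent n3 fail=10; on 'c' 10→9→0 → fail=0;  out {0}∪∅={0}
  n8('aadc'): parent n7 fail=1; on 'c' 1→0 → fail=0;  out {1}∪∅={1}

Run:
i=0 'b': node 0→9
i=1 'd': node 9→12  emit P3@[0:1]
i=2 'a': node 12→5 (fail-walked)
i=3 'a': node 5→6
i=4 'd': node 6→7
i=5 'c': node 7→8  emit P1@[2:5]
i=6 'a': node 8→5 (fail-walked)
i=7 'd': node 5→1 (fail-walked)
i=8 'd': node 1→1 (fail-walked)
i=9 'b': node 1→2
i=10 'b': node 2→3
i=11 'd': node 3→11 (fail-walked)  emit P2@[9:11],P3@[10:11]
i=12 'a': node 11→5 (fail-walked)
i=13 'c': node 5→0 (fail-walked)
i=14 'd': node 0→1
i=15 'b': node 1→2
i=16 'b': node 2→3
i=17 'c': node 3→4  emit P0@[14:17]
i=18 'b': node 4→9 (fail-walked)
i=19 'b': node 9→10
i=20 'c': node 10→0 (fail-walked)
i=21 'b': node 0→9
i=22 'c': node 9→0 (fail-walked)
i=23 'd': node 0→1
i=24 'b': node 1→2
i=25 'd': node 2→12 (fail-walked)  emit P3@[24:25]
i=26 'd': node 12→1 (fail-walked)
i=27 'b': node 1→2
i=28 'b': node 2→3
i=29 'c': node 3→4  emit P0@[26:29]
i=30 'a': node 4→5 (fail-walked)
i=31 'd': node 5→1 (fail-walked)
i=32 'b': node 1→2
i=33 'b': node 2→3
i=34 'c': node 3→4  emit P0@[31:34]
i=35 'b': node 4→9 (fail-walked)
i=36 'b': node 9→10
i=37 'd': node 10→11  emit P2@[35:37],P3@[36:37]
i=38 'b': node 11→2 (fail-walked)
i=39 'd': node 2→12 (fail-walked)  emit P3@[38:39]
i=40 'd': node 12→1 (fail-walked)
i=41 'a': node 1→5 (fail-walked)
i=42 'a': node 5→6
i=43 'd': node 6→7
i=44 'c': node 7→8  emit P1@[41:44]
i=45 'a': node 8→5 (fail-walked)
i=46 'b': node 5→9 (fail-walked)
i=47 'b': node 9→10
i=48 'd': node 10→11  emit P2@[46:48],P3@[47:48]
i=49 'd': node 11→1 (fail-walked)
i=50 'c': node 1→0 (fail-walked)
i=51 'c': node 0→0
i=52 'c': node 0→0
i=53 'a': node 0→5
i=54 'c': node 5→0 (fail-walked)
i=55 'c': node 0→0
i=56 'b': node 0→9
i=57 'b': node 9→10
i=58 'd': node 10→11  emit P2@[56:58],P3@[57:58]
i=59 'a': node 11→5 (fail-walked)
i=60 'a': node 5→6
i=61 'd': node 6→7
i=62 'b': node 7→2 (fail-walked)

Result: [[1,3],[5,1],[11,2],[11,3],[17,0],[25,3],[29,0],[34,0],[37,2],[37,3],[39,3],[44,1],[48,2],[48,3],[58,2],[58,3]]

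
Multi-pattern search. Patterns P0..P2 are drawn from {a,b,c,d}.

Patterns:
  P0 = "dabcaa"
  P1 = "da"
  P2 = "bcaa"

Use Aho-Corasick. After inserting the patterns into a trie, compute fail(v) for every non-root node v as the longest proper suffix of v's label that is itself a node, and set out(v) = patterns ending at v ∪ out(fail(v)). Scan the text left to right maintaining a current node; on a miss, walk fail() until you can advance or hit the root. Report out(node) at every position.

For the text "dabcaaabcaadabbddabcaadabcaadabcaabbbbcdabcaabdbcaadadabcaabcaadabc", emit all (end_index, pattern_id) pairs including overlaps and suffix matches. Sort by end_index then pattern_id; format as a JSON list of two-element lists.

Build:
Trie (insert patterns):
  n0 'ε': b→7 d→1
  n1 'd': a→2
  n2 'da': b→3  ←P1
  n3 'dab': c→4
  n4 'dabc': a→5
  n5 'dabca': a→6
  n6 'dabcaa': ·  ←P0
  n7 'b': c→8
  n8 'bc': a→9
  n9 'bca': a→10
  n10 'bcaa': ·  ←P2

Failure links (BFS by depth):
  fail(1) 'd': from fail(0)=0 chase 'd': 0 ⇒ 0;  out=∅∪out(0)=∅
  fail(7) 'b': from fail(0)=0 chase 'b': 0 ⇒ 0;  out=∅∪out(0)=∅
  fail(2) 'da': from fail(1)=0 chase 'a': 0 ⇒ 0;  out={1}∪out(0)={1}
  fail(8) 'bc': from fail(7)=0 chase 'c': 0 ⇒ 0;  out=∅∪out(0)=∅
  fail(3) 'dab': from fail(2)=0 chase 'b': 0 ⇒ 7;  out=∅∪out(7)=∅
  fail(9) 'bca': from fail(8)=0 chase 'a': 0 ⇒ 0;  out=∅∪out(0)=∅
  fail(4) 'dabc': from fail(3)=7 chase 'c': 7 ⇒ 8;  out=∅∪out(8)=∅
  fail(10) 'bcaa': from fail(9)=0 chase 'a': 0 ⇒ 0;  out={2}∪out(0)={2}
  fail(5) 'dabca': from fail(4)=8 chase 'a': 8 ⇒ 9;  out=∅∪out(9)=∅
  fail(6) 'dabcaa': from fail(5)=9 chase 'a': 9 ⇒ 10;  out={0}∪out(10)={0,2}

Run:
pos 0 'd': at 1
pos 1 'a': at 2  emit P1@[0:1]
pos 2 'b': at 3
pos 3 'c': at 4
pos 4 'a': at 5
pos 5 'a': at 6  emit P0@[0:5],P2@[2:5]
pos 6 'a': at 0 ·f
pos 7 'b': at 7
pos 8 'c': at 8
pos 9 'a': at 9
pos 10 'a': at 10  emit P2@[7:10]
pos 11 'd': at 1 ·f
pos 12 'a': at 2  emit P1@[11:12]
pos 13 'b': at 3
pos 14 'b': at 7 ·f
pos 15 'd': at 1 ·f
pos 16 'd': at 1 ·f
pos 17 'a': at 2  emit P1@[16:17]
pos 18 'b': at 3
pos 19 'c': at 4
pos 20 'a': at 5
pos 21 'a': at 6  emit P0@[16:21],P2@[18:21]
pos 22 'd': at 1 ·f
pos 23 'a': at 2  emit P1@[22:23]
pos 24 'b': at 3
pos 25 'c': at 4
pos 26 'a': at 5
pos 27 'a': at 6  emit P0@[22:27],P2@[24:27]
pos 28 'd': at 1 ·f
pos 29 'a': at 2  emit P1@[28:29]
pos 30 'b': at 3
pos 31 'c': at 4
pos 32 'a': at 5
pos 33 'a': at 6  emit P0@[28:33],P2@[30:33]
pos 34 'b': at 7 ·f
pos 35 'b': at 7 ·f
pos 36 'b': at 7 ·f
pos 37 'b': at 7 ·f
pos 38 'c': at 8
pos 39 'd': at 1 ·f
pos 40 'a': at 2  emit P1@[39:40]
pos 41 'b': at 3
pos 42 'c': at 4
pos 43 'a': at 5
pos 44 'a': at 6  emit P0@[39:44],P2@[41:44]
pos 45 'b': at 7 ·f
pos 46 'd': at 1 ·f
pos 47 'b': at 7 ·f
pos 48 'c': at 8
pos 49 'a': at 9
pos 50 'a': at 10  emit P2@[47:50]
pos 51 'd': at 1 ·f
pos 52 'a': at 2  emit P1@[51:52]
pos 53 'd': at 1 ·f
pos 54 'a': at 2  emit P1@[53:54]
pos 55 'b': at 3
pos 56 'c': at 4
pos 57 'a': at 5
pos 58 'a': at 6  emit P0@[53:58],P2@[55:58]
pos 59 'b': at 7 ·f
pos 60 'c': at 8
pos 61 'a': at 9
pos 62 'a': at 10  emit P2@[59:62]
pos 63 'd': at 1 ·f
pos 64 'a': at 2  emit P1@[63:64]
pos 65 'b': at 3
pos 66 'c': at 4

Result: [[1,1],[5,0],[5,2],[10,2],[12,1],[17,1],[21,0],[21,2],[23,1],[27,0],[27,2],[29,1],[33,0],[33,2],[40,1],[44,0],[44,2],[50,2],[52,1],[54,1],[58,0],[58,2],[62,2],[64,1]]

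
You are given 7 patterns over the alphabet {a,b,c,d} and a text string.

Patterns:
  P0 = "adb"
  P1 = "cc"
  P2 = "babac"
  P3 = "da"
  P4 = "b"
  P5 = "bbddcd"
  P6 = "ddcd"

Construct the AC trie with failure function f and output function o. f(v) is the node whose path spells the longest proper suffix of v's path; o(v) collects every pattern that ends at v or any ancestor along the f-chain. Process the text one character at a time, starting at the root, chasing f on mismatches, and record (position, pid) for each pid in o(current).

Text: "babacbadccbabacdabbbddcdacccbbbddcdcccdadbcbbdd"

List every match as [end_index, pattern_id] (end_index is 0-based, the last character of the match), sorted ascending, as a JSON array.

Construct AC machine:
Trie nodes:
  n0 'ε': a→1 b→6 c→4 d→11
  n1 'a': d→2
  n2 'ad': b→3
  n3 'adb': ·  ←P0
  n4 'c': c→5
  n5 'cc': ·  ←P1
  n6 'b': a→7 b→13  ←P4
  n7 'ba': b→8
  n8 'bab': a→9
  n9 'baba': c→10
  n10 'babac': ·  ←P2
  n11 'd': a→12 d→18
  n12 'da': ·  ←P3
  n13 'bb': d→14
  n14 'bbd': d→15
  n15 'bbdd': c→16
  n16 'bbddc': d→17
  n17 'bbddcd': ·  ←P5
  n18 'dd': c→19
  n19 'ddc': d→20
  n20 'ddcd': ·  ←P6

Failure links (BFS by depth):
  n1('a'): parent n0 fail=0; on 'a' 0 → fail=0;  out ∅∪∅=∅
  n4('c'): parent n0 fail=0; on 'c' 0 → fail=0;  out ∅∪∅=∅
  n6('b'): parent n0 fail=0; on 'b' 0 → fail=0;  out {4}∪∅={4}
  n11('d'): parent n0 fail=0; on 'd' 0 → fail=0;  out ∅∪∅=∅
  n2('ad'): parent n1 fail=0; on 'd' 0 → fail=11;  out ∅∪∅=∅
  n5('cc'): parent n4 fail=0; on 'c' 0 → fail=4;  out {1}∪∅={1}
  n7('ba'): parent n6 fail=0; on 'a' 0 → fail=1;  out ∅∪∅=∅
  n12('da'): parent n11 fail=0; on 'a' 0 → fail=1;  out {3}∪∅={3}
  n13('bb'): parent n6 fail=0; on 'b' 0 → fail=6;  out ∅∪{4}={4}
  n18('dd'): parent n11 fail=0; on 'd' 0 → fail=11;  out ∅∪∅=∅
  n3('adb'): parent n2 fail=11; on 'b' 11→0 → fail=6;  out {0}∪{4}={0,4}
  n8('bab'): parent n7 fail=1; on 'b' 1→0 → fail=6;  out ∅∪{4}={4}
  n14('bbd'): parent n13 fail=6; on 'd' 6→0 → fail=11;  out ∅∪∅=∅
  n19('ddc'): parent n18 fail=11; on 'c' 11→0 → fail=4;  out ∅∪∅=∅
  n9('baba'): parent n8 fail=6; on 'a' 6 → fail=7;  out ∅∪∅=∅
  n15('bbdd'): parent n14 fail=11; on 'd' 11 → fail=18;  out ∅∪∅=∅
  n20('ddcd'): parent n19 fail=4; on 'd' 4→0 → fail=11;  out {6}∪∅={6}
  n10('babac'): parent n9 fail=7; on 'c' 7→1→0 → fail=4;  out {2}∪∅={2}
  n16('bbddc'): parent n15 fail=18; on 'c' 18 → fail=19;  out ∅∪∅=∅
  n17('bbddcd'): parent n16 fail=19; on 'd' 19 → fail=20;  out {5}∪{6}={5,6}

Text stream:
pos 0 'b': at 6  emit P4@[0:0]
pos 1 'a': at 7
pos 2 'b': at 8  emit P4@[2:2]
pos 3 'a': at 9
pos 4 'c': at 10  emit P2@[0:4]
pos 5 'b': at 6 ·f  emit P4@[5:5]
pos 6 'a': at 7
pos 7 'd': at 2 ·f
pos 8 'c': at 4 ·f
pos 9 'c': at 5  emit P1@[8:9]
pos 10 'b': at 6 ·f  emit P4@[10:10]
pos 11 'a': at 7
pos 12 'b': at 8  emit P4@[12:12]
pos 13 'a': at 9
pos 14 'c': at 10  emit P2@[10:14]
pos 15 'd': at 11 ·f
pos 16 'a': at 12  emit P3@[15:16]
pos 17 'b': at 6 ·f  emit P4@[17:17]
pos 18 'b': at 13  emit P4@[18:18]
pos 19 'b': at 13 ·f  emit P4@[19:19]
pos 20 'd': at 14
pos 21 'd': at 15
pos 22 'c': at 16
pos 23 'd': at 17  emit P5@[18:23],P6@[20:23]
pos 24 'a': at 12 ·f  emit P3@[23:24]
pos 25 'c': at 4 ·f
pos 26 'c': at 5  emit P1@[25:26]
pos 27 'c': at 5 ·f  emit P1@[26:27]
pos 28 'b': at 6 ·f  emit P4@[28:28]
pos 29 'b': at 13  emit P4@[29:29]
pos 30 'b': at 13 ·f  emit P4@[30:30]
pos 31 'd': at 14
pos 32 'd': at 15
pos 33 'c': at 16
pos 34 'd': at 17  emit P5@[29:34],P6@[31:34]
pos 35 'c': at 4 ·f
pos 36 'c': at 5  emit P1@[35:36]
pos 37 'c': at 5 ·f  emit P1@[36:37]
pos 38 'd': at 11 ·f
pos 39 'a': at 12  emit P3@[38:39]
pos 40 'd': at 2 ·f
pos 41 'b': at 3  emit P0@[39:41],P4@[41:41]
pos 42 'c': at 4 ·f
pos 43 'b': at 6 ·f  emit P4@[43:43]
pos 44 'b': at 13  emit P4@[44:44]
pos 45 'd': at 14
pos 46 'd': at 15

Result: [[0,4],[2,4],[4,2],[5,4],[9,1],[10,4],[12,4],[14,2],[16,3],[17,4],[18,4],[19,4],[23,5],[23,6],[24,3],[26,1],[27,1],[28,4],[29,4],[30,4],[34,5],[34,6],[36,1],[37,1],[39,3],[41,0],[41,4],[43,4],[44,4]]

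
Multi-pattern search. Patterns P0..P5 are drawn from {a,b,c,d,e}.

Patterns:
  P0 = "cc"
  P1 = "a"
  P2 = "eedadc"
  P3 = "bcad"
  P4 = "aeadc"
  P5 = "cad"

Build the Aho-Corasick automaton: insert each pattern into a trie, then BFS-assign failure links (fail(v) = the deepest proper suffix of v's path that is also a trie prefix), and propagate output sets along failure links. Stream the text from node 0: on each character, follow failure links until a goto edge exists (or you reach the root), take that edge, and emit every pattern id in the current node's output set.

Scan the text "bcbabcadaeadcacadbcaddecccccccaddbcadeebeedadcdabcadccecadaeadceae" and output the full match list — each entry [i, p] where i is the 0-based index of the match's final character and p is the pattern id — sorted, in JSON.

Build:
Trie nodes:
  0='ε' goto a→3 b→10 c→1 e→4
  1='c' goto a→18 c→2
  2='cc' goto ·  [P0 ends]
  3='a' goto e→14  [P1 ends]
  4='e' goto e→5
  5='ee' goto d→6
  6='eed' goto a→7
  7='eeda' goto d→8
  8='eedad' goto c→9
  9='eedadc' goto ·  [P2 ends]
  10='b' goto c→11
  11='bc' goto a→12
  12='bca' goto d→13
  13='bcad' goto ·  [P3 ends]
  14='ae' goto a→15
  15='aea' goto d→16
  16='aead' goto c→17
  17='aeadc' goto ·  [P4 ends]
  18='ca' goto d→19
  19='cad' goto ·  [P5 ends]

BFS fail/out derivation:
  n1('c'): parent n0 fail=0; on 'c' 0 → fail=0;  out ∅∪∅=∅
  n3('a'): parent n0 fail=0; on 'a' 0 → fail=0;  out {1}∪∅={1}
  n4('e'): parent n0 fail=0; on 'e' 0 → fail=0;  out ∅∪∅=∅
  n10('b'): parent n0 fail=0; on 'b' 0 → fail=0;  out ∅∪∅=∅
  n2('cc'): parent n1 fail=0; on 'c' 0 → fail=1;  out {0}∪∅={0}
  n5('ee'): parent n4 fail=0; on 'e' 0 → fail=4;  out ∅∪∅=∅
  n11('bc'): parent n10 fail=0; on 'c' 0 → fail=1;  out ∅∪∅=∅
  n14('ae'): parent n3 fail=0; on 'e' 0 → fail=4;  out ∅∪∅=∅
  n18('ca'): parent n1 fail=0; on 'a' 0 → fail=3;  out ∅∪{1}={1}
  n6('eed'): parent n5 fail=4; on 'd' 4→0 → fail=0;  out ∅∪∅=∅
  n12('bca'): parent n11 fail=1; on 'a' 1 → fail=18;  out ∅∪{1}={1}
  n15('aea'): parent n14 fail=4; on 'a' 4→0 → fail=3;  out ∅∪{1}={1}
  n19('cad'): parent n18 fail=3; on 'd' 3→0 → fail=0;  out {5}∪∅={5}
  n7('eeda'): parent n6 fail=0; on 'a' 0 → fail=3;  out ∅∪{1}={1}
  n13('bcad'): parent n12 fail=18; on 'd' 18 → fail=19;  out {3}∪{5}={3,5}
  n16('aead'): parent n15 fail=3; on 'd' 3→0 → fail=0;  out ∅∪∅=∅
  n8('eedad'): parent n7 fail=3; on 'd' 3→0 → fail=0;  out ∅∪∅=∅
  n17('aeadc'): parent n16 fail=0; on 'c' 0 → fail=1;  out {4}∪∅={4}
  n9('eedadc'): parent n8 fail=0; on 'c' 0 → fail=1;  out {2}∪∅={2}

Text stream:
i=0 'b': node 0→10
i=1 'c': node 10→11
i=2 'b': node 11→10 (via fail)
i=3 'a': node 10→3 (via fail)  ** P1@[3:3]
i=4 'b': node 3→10 (via fail)
i=5 'c': node 10→11
i=6 'a': node 11→12  ** P1@[6:6]
i=7 'd': node 12→13  ** P3@[4:7],P5@[5:7]
i=8 'a': node 13→3 (via fail)  ** P1@[8:8]
i=9 'e': node 3→14
i=10 'a': node 14→15  ** P1@[10:10]
i=11 'd': node 15→16
i=12 'c': node 16→17  ** P4@[8:12]
i=13 'a': node 17→18 (via fail)  ** P1@[13:13]
i=14 'c': node 18→1 (via fail)
i=15 'a': node 1→18  ** P1@[15:15]
i=16 'd': node 18→19  ** P5@[14:16]
i=17 'b': node 19→10 (via fail)
i=18 'c': node 10→11
i=19 'a': node 11→12  ** P1@[19:19]
i=20 'd': node 12→13  ** P3@[17:20],P5@[18:20]
i=21 'd': node 13→0 (via fail)
i=22 'e': node 0→4
i=23 'c': node 4→1 (via fail)
i=24 'c': node 1→2  ** P0@[23:24]
i=25 'c': node 2→2 (via fail)  ** P0@[24:25]
i=26 'c': node 2→2 (via fail)  ** P0@[25:26]
i=27 'c': node 2→2 (via fail)  ** P0@[26:27]
i=28 'c': node 2→2 (via fail)  ** P0@[27:28]
i=29 'c': node 2→2 (via fail)  ** P0@[28:29]
i=30 'a': node 2→18 (via fail)  ** P1@[30:30]
i=31 'd': node 18→19  ** P5@[29:31]
i=32 'd': node 19→0 (via fail)
i=33 'b': node 0→10
i=34 'c': node 10→11
i=35 'a': node 11→12  ** P1@[35:35]
i=36 'd': node 12→13  ** P3@[33:36],P5@[34:36]
i=37 'e': node 13→4 (via fail)
i=38 'e': node 4→5
i=39 'b': node 5→10 (via fail)
i=40 'e': node 10→4 (via fail)
i=41 'e': node 4→5
i=42 'd': node 5→6
i=43 'a': node 6→7  ** P1@[43:43]
i=44 'd': node 7→8
i=45 'c': node 8→9  ** P2@[40:45]
i=46 'd': node 9→0 (via fail)
i=47 'a': node 0→3  ** P1@[47:47]
i=48 'b': node 3→10 (via fail)
i=49 'c': node 10→11
i=50 'a': node 11→12  ** P1@[50:50]
i=51 'd': node 12→13  ** P3@[48:51],P5@[49:51]
i=52 'c': node 13→1 (via fail)
i=53 'c': node 1→2  ** P0@[52:53]
i=54 'e': node 2→4 (via fail)
i=55 'c': node 4→1 (via fail)
i=56 'a': node 1→18  ** P1@[56:56]
i=57 'd': node 18→19  ** P5@[55:57]
i=58 'a': node 19→3 (via fail)  ** P1@[58:58]
i=59 'e': node 3→14
i=60 'a': node 14→15  ** P1@[60:60]
i=61 'd': node 15→16
i=62 'c': node 16→17  ** P4@[58:62]
i=63 'e': node 17→4 (via fail)
i=64 'a': node 4→3 (via fail)  ** P1@[64:64]
i=65 'e': node 3→14

All matches (sorted): [[3,1],[6,1],[7,3],[7,5],[8,1],[10,1],[12,4],[13,1],[15,1],[16,5],[19,1],[20,3],[20,5],[24,0],[25,0],[26,0],[27,0],[28,0],[29,0],[30,1],[31,5],[35,1],[36,3],[36,5],[43,1],[45,2],[47,1],[50,1],[51,3],[51,5],[53,0],[56,1],[57,5],[58,1],[60,1],[62,4],[64,1]]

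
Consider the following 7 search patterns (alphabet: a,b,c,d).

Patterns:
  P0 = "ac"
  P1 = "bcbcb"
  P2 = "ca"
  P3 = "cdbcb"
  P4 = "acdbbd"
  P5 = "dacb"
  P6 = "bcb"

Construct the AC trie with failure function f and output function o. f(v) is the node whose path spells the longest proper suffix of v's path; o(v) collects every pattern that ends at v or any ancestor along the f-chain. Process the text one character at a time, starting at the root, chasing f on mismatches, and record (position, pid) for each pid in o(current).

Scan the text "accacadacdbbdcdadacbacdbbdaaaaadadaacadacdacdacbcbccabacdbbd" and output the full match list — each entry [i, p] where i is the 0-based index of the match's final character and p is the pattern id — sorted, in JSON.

Build automaton:
Trie nodes:
  0='ε' goto a→1 b→3 c→8 d→18
  1='a' goto c→2
  2='ac' goto d→14  [P0 ends]
  3='b' goto c→4
  4='bc' goto b→5
  5='bcb' goto c→6  [P6 ends]
  6='bcbc' goto b→7
  7='bcbcb' goto ·  [P1 ends]
  8='c' goto a→9 d→10
  9='ca' goto ·  [P2 ends]
  10='cd' goto b→11
  11='cdb' goto c→12
  12='cdbc' goto b→13
  13='cdbcb' goto ·  [P3 ends]
  14='acd' goto b→15
  15='acdb' goto b→16
  16='acdbb' goto d→17
  17='acdbbd' goto ·  [P4 ends]
  18='d' goto a→19
  19='da' goto c→20
  20='dac' goto b→21
  21='dacb' goto ·  [P5 ends]

BFS fail/out derivation:
  fail(1) 'a': from fail(0)=0 chase 'a': 0 ⇒ 0;  out=∅∪out(0)=∅
  fail(3) 'b': from fail(0)=0 chase 'b': 0 ⇒ 0;  out=∅∪out(0)=∅
  fail(8) 'c': from fail(0)=0 chase 'c': 0 ⇒ 0;  out=∅∪out(0)=∅
  fail(18) 'd': from fail(0)=0 chase 'd': 0 ⇒ 0;  out=∅∪out(0)=∅
  fail(2) 'ac': from fail(1)=0 chase 'c': 0 ⇒ 8;  out={0}∪out(8)={0}
  fail(4) 'bc': from fail(3)=0 chase 'c': 0 ⇒ 8;  out=∅∪out(8)=∅
  fail(9) 'ca': from fail(8)=0 chase 'a': 0 ⇒ 1;  out={2}∪out(1)={2}
  fail(10) 'cd': from fail(8)=0 chase 'd': 0 ⇒ 18;  out=∅∪out(18)=∅
  fail(19) 'da': from fail(18)=0 chase 'a': 0 ⇒ 1;  out=∅∪out(1)=∅
  fail(5) 'bcb': from fail(4)=8 chase 'b': 8→0 ⇒ 3;  out={6}∪out(3)={6}
  fail(11) 'cdb': from fail(10)=18 chase 'b': 18→0 ⇒ 3;  out=∅∪out(3)=∅
  fail(14) 'acd': from fail(2)=8 chase 'd': 8 ⇒ 10;  out=∅∪out(10)=∅
  fail(20) 'dac': from fail(19)=1 chase 'c': 1 ⇒ 2;  out=∅∪out(2)={0}
  fail(6) 'bcbc': from fail(5)=3 chase 'c': 3 ⇒ 4;  out=∅∪out(4)=∅
  fail(12) 'cdbc': from fail(11)=3 chase 'c': 3 ⇒ 4;  out=∅∪out(4)=∅
  fail(15) 'acdb': from fail(14)=10 chase 'b': 10 ⇒ 11;  out=∅∪out(11)=∅
  fail(21) 'dacb': from fail(20)=2 chase 'b': 2→8→0 ⇒ 3;  out={5}∪out(3)={5}
  fail(7) 'bcbcb': from fail(6)=4 chase 'b': 4 ⇒ 5;  out={1}∪out(5)={1,6}
  fail(13) 'cdbcb': from fail(12)=4 chase 'b': 4 ⇒ 5;  out={3}∪out(5)={3,6}
  fail(16) 'acdbb': from fail(15)=11 chase 'b': 11→3→0 ⇒ 3;  out=∅∪out(3)=∅
  fail(17) 'acdbbd': from fail(16)=3 chase 'd': 3→0 ⇒ 18;  out={4}∪out(18)={4}

Run:
i=0 'a': node 0→1
i=1 'c': node 1→2  emit P0@[0:1]
i=2 'c': node 2→8 ·f
i=3 'a': node 8→9  emit P2@[2:3]
i=4 'c': node 9→2 ·f  emit P0@[3:4]
i=5 'a': node 2→9 ·f  emit P2@[4:5]
i=6 'd': node 9→18 ·f
i=7 'a': node 18→19
i=8 'c': node 19→20  emit P0@[7:8]
i=9 'd': node 20→14 ·f
i=10 'b': node 14→15
i=11 'b': node 15→16
i=12 'd': node 16→17  emit P4@[7:12]
i=13 'c': node 17→8 ·f
i=14 'd': node 8→10
i=15 'a': node 10→19 ·f
i=16 'd': node 19→18 ·f
i=17 'a': node 18→19
i=18 'c': node 19→20  emit P0@[17:18]
i=19 'b': node 20→21  emit P5@[16:19]
i=20 'a': node 21→1 ·f
i=21 'c': node 1→2  emit P0@[20:21]
i=22 'd': node 2→14
i=23 'b': node 14→15
i=24 'b': node 15→16
i=25 'd': node 16→17  emit P4@[20:25]
i=26 'a': node 17→19 ·f
i=27 'a': node 19→1 ·f
i=28 'a': node 1→1 ·f
i=29 'a': node 1→1 ·f
i=30 'a': node 1→1 ·f
i=31 'd': node 1→18 ·f
i=32 'a': node 18→19
i=33 'd': node 19→18 ·f
i=34 'a': node 18→19
i=35 'a': node 19→1 ·f
i=36 'c': node 1→2  emit P0@[35:36]
i=37 'a': node 2→9 ·f  emit P2@[36:37]
i=38 'd': node 9→18 ·f
i=39 'a': node 18→19
i=40 'c': node 19→20  emit P0@[39:40]
i=41 'd': node 20→14 ·f
i=42 'a': node 14→19 ·f
i=43 'c': node 19→20  emit P0@[42:43]
i=44 'd': node 20→14 ·f
i=45 'a': node 14→19 ·f
i=46 'c': node 19→20  emit P0@[45:46]
i=47 'b': node 20→21  emit P5@[44:47]
i=48 'c': node 21→4 ·f
i=49 'b': node 4→5  emit P6@[47:49]
i=50 'c': node 5→6
i=51 'c': node 6→8 ·f
i=52 'a': node 8→9  emit P2@[51:52]
i=53 'b': node 9→3 ·f
i=54 'a': node 3→1 ·f
i=55 'c': node 1→2  emit P0@[54:55]
i=56 'd': node 2→14
i=57 'b': node 14→15
i=58 'b': node 15→16
i=59 'd': node 16→17  emit P4@[54:59]

Result: [[1,0],[3,2],[4,0],[5,2],[8,0],[12,4],[18,0],[19,5],[21,0],[25,4],[36,0],[37,2],[40,0],[43,0],[46,0],[47,5],[49,6],[52,2],[55,0],[59,4]]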